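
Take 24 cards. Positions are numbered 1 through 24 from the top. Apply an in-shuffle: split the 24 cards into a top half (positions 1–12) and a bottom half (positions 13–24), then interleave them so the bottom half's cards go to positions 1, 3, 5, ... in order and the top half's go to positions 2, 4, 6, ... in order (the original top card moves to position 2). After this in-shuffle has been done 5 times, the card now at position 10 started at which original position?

5

Work backwards from position 10, undoing one in-shuffle at a time:
10 ← 5 ← 15 ← 20 ← 10 ← 5
So the card now at position 10 started at position 5.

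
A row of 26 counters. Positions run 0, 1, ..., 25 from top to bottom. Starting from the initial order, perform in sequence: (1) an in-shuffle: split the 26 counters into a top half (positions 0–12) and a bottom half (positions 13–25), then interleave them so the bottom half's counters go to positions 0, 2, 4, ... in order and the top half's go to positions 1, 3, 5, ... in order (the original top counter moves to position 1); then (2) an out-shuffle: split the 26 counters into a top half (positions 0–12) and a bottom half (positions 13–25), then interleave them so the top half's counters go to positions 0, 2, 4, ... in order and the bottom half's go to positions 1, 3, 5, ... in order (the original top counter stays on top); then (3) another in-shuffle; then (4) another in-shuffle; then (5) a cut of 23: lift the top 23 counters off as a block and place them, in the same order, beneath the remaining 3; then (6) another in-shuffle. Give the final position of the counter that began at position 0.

2

Track the counter from position 0 forward through each operation:
  after op 1 (in-shuffle): 0 → 1
  after op 2 (out-shuffle): 1 → 2
  after op 3 (in-shuffle): 2 → 5
  after op 4 (in-shuffle): 5 → 11
  after op 5 (cut 23): 11 → 14
  after op 6 (in-shuffle): 14 → 2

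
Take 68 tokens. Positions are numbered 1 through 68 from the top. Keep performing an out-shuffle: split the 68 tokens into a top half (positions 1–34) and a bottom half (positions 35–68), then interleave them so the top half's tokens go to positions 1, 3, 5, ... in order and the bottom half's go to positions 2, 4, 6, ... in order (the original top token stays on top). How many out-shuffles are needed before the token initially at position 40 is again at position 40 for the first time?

Follow position 40 under repeated out-shuffles:
40 → 12 → 23 → 45 → 22 → 43 → 18 → 35 → ... → 40 (length 66)
It first returns after 66 out-shuffles.

66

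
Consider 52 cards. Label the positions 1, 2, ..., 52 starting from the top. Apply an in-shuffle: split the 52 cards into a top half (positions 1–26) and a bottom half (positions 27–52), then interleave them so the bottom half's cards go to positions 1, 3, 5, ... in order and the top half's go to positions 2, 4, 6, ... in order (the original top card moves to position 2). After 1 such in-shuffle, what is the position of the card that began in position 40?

27

Track the card's position through each in-shuffle:
40 → 27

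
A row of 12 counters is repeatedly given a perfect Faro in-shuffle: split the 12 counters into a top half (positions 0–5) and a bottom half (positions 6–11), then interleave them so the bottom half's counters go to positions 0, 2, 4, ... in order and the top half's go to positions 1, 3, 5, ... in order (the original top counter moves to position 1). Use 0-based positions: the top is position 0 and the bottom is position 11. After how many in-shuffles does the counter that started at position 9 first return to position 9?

12

Follow position 9 under repeated in-shuffles:
9 → 6 → 0 → 1 → 3 → 7 → 2 → 5 → 11 → 10 → 8 → 4 → 9
It first returns after 12 in-shuffles.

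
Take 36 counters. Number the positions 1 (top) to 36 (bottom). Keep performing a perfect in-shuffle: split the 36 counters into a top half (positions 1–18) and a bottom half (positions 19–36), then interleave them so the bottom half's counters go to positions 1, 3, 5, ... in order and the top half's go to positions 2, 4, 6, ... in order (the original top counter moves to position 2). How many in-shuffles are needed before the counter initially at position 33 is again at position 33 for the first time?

36

Follow position 33 under repeated in-shuffles:
33 → 29 → 21 → 5 → 10 → 20 → 3 → 6 → ... → 33 (length 36)
It first returns after 36 in-shuffles.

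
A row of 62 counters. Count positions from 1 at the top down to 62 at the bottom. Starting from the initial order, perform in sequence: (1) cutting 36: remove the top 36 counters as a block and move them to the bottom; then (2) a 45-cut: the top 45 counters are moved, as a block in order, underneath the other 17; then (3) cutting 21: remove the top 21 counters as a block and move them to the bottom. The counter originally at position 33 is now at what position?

55

Track the counter from position 33 forward through each operation:
  after op 1 (cut 36): 33 → 59
  after op 2 (cut 45): 59 → 14
  after op 3 (cut 21): 14 → 55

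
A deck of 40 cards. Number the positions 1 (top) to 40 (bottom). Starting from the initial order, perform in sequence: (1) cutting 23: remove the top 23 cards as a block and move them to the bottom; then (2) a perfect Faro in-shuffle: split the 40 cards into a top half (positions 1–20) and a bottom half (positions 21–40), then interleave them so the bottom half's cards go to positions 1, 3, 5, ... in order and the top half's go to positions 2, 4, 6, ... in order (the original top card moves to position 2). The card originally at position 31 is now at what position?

16

Track the card from position 31 forward through each operation:
  after op 1 (cut 23): 31 → 8
  after op 2 (in-shuffle): 8 → 16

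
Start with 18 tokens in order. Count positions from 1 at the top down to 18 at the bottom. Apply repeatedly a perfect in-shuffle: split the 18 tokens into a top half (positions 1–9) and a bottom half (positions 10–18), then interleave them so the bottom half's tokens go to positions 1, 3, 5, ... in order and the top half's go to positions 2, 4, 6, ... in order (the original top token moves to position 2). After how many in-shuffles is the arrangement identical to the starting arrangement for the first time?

18

The in-shuffle permutes the 18 positions with cycle lengths [18].
Every token is home exactly when every cycle has completed a whole number of laps, i.e. after lcm(18) = 18 in-shuffles.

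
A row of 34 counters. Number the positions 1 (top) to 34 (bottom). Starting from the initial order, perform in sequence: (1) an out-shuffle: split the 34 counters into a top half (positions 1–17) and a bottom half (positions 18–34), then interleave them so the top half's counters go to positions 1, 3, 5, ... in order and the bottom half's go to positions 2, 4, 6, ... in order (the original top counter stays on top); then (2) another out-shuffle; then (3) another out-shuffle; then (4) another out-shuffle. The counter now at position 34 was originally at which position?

Undo the operations in reverse order, starting from position 34:
  undo op 4 (out-shuffle, from bottom half): 34 ← 34
  undo op 3 (out-shuffle, from bottom half): 34 ← 34
  undo op 2 (out-shuffle, from bottom half): 34 ← 34
  undo op 1 (out-shuffle, from bottom half): 34 ← 34
So the counter at position 34 came from original position 34.

34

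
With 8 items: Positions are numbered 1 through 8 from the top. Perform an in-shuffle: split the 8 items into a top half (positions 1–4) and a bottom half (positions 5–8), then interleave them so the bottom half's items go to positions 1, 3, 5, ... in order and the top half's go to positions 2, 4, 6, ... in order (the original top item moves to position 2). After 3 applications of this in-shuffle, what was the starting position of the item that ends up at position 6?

Work backwards from position 6, undoing one in-shuffle at a time:
6 ← 3 ← 6 ← 3
So the item now at position 6 started at position 3.

3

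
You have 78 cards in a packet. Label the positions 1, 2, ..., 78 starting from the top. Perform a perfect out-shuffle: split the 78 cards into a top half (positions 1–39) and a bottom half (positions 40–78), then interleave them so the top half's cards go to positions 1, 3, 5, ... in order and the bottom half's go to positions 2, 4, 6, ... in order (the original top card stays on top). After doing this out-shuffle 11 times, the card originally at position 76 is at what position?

63

Track the card's position through each out-shuffle:
76 → 74 → 70 → 62 → 46 → 14 → 27 → 53 → 28 → 55 → 32 → 63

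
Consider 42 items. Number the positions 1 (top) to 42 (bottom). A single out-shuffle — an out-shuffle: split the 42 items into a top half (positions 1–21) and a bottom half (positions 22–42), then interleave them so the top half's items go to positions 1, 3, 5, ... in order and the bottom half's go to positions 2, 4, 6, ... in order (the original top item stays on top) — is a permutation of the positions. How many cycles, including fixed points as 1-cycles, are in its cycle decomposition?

4

Trace each unvisited position around until it returns:
(1) (2 3 5 9 17 33 ... len 20) (4 7 13 25 8 15 ... len 20) (42)
4 cycles in total.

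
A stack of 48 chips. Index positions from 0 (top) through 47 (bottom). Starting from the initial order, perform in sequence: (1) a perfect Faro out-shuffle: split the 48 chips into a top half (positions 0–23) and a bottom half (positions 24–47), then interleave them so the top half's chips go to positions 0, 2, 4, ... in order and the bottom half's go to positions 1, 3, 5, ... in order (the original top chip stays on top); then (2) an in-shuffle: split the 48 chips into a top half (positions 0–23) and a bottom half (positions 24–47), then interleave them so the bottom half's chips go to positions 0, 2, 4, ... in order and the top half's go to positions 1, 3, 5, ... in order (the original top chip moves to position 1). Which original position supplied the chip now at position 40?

Undo the operations in reverse order, starting from position 40:
  undo op 2 (in-shuffle, from bottom half): 40 ← 44
  undo op 1 (out-shuffle, from top half): 44 ← 22
So the chip at position 40 came from original position 22.

22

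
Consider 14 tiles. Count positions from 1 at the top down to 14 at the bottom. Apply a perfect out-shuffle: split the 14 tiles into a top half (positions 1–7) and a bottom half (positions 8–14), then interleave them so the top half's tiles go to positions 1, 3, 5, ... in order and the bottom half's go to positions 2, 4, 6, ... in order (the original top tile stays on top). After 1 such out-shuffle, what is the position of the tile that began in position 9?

Track the tile's position through each out-shuffle:
9 → 4

4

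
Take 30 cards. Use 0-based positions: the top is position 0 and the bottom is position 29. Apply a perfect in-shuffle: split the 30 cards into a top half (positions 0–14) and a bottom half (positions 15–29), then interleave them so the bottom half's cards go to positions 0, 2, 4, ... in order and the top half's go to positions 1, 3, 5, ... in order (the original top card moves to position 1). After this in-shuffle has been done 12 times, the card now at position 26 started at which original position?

Work backwards from position 26, undoing one in-shuffle at a time:
26 ← 28 ← 29 ← 14 ← 22 ← 26 ← 28 ← 29 ← 14 ← 22 ← 26 ← 28 ← 29
So the card now at position 26 started at position 29.

29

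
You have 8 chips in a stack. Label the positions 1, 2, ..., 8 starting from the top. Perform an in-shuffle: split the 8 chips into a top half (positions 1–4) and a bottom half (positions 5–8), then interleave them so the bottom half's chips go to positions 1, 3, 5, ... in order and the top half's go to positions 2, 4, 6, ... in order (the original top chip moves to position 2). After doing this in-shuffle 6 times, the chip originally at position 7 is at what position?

7

Track the chip's position through each in-shuffle:
7 → 5 → 1 → 2 → 4 → 8 → 7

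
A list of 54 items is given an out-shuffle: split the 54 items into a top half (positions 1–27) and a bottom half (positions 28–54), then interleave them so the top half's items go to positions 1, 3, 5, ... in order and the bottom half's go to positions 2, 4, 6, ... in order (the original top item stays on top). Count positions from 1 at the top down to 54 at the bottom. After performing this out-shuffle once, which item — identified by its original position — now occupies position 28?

Work backwards from position 28, undoing one out-shuffle at a time:
28 ← 41
So the item now at position 28 started at position 41.

41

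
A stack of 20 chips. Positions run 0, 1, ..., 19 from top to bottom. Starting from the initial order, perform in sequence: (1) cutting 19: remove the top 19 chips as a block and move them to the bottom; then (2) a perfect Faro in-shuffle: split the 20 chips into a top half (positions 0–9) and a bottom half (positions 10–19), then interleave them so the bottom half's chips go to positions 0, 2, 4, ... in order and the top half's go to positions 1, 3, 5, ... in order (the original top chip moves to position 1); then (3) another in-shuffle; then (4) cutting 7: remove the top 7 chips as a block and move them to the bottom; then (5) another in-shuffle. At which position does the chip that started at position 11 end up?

Track the chip from position 11 forward through each operation:
  after op 1 (cut 19): 11 → 12
  after op 2 (in-shuffle): 12 → 4
  after op 3 (in-shuffle): 4 → 9
  after op 4 (cut 7): 9 → 2
  after op 5 (in-shuffle): 2 → 5

5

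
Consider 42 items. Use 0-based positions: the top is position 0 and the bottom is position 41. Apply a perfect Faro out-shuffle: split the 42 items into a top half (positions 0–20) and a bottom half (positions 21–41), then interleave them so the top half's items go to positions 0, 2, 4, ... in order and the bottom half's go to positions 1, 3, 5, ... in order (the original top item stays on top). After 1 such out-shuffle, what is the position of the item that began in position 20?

40

Track the item's position through each out-shuffle:
20 → 40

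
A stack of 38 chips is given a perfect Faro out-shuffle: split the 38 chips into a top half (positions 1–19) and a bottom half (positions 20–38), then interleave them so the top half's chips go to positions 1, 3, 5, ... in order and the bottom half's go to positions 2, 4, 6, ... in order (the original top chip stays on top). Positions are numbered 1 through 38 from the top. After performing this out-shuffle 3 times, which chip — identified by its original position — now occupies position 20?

8

Work backwards from position 20, undoing one out-shuffle at a time:
20 ← 29 ← 15 ← 8
So the chip now at position 20 started at position 8.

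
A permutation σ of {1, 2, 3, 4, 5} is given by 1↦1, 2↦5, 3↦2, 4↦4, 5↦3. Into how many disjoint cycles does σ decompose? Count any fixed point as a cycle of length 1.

3

Cycle decomposition: (1) (2 5 3) (4).
3 cycles.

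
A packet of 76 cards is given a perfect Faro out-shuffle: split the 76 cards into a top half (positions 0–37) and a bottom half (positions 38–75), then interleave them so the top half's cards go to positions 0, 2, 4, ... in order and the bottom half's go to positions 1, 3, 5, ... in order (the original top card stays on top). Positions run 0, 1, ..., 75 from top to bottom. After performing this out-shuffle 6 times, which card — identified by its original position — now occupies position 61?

49

Work backwards from position 61, undoing one out-shuffle at a time:
61 ← 68 ← 34 ← 17 ← 46 ← 23 ← 49
So the card now at position 61 started at position 49.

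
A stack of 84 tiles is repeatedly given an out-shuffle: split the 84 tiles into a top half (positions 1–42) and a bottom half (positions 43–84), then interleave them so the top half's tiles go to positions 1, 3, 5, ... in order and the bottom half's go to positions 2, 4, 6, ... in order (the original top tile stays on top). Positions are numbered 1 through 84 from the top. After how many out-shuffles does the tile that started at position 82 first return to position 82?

Follow position 82 under repeated out-shuffles:
82 → 80 → 76 → 68 → 52 → 20 → 39 → 77 → ... → 82 (length 82)
It first returns after 82 out-shuffles.

82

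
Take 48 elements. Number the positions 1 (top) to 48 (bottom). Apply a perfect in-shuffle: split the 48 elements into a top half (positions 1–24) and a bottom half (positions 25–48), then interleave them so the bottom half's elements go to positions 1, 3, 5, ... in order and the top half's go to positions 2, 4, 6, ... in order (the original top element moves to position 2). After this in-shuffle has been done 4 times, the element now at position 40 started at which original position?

27

Work backwards from position 40, undoing one in-shuffle at a time:
40 ← 20 ← 10 ← 5 ← 27
So the element now at position 40 started at position 27.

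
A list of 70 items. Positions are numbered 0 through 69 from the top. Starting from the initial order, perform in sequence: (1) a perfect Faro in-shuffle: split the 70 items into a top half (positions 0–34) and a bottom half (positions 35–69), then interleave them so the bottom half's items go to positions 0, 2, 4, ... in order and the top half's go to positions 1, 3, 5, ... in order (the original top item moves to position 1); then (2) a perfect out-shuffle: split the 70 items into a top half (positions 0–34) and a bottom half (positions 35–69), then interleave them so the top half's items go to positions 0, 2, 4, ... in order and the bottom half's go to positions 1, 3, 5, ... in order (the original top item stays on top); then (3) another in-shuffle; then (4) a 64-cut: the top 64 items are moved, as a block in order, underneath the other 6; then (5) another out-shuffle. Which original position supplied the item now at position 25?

40

Undo the operations in reverse order, starting from position 25:
  undo op 5 (out-shuffle, from bottom half): 25 ← 47
  undo op 4 (cut 64): 47 ← 41
  undo op 3 (in-shuffle, from top half): 41 ← 20
  undo op 2 (out-shuffle, from top half): 20 ← 10
  undo op 1 (in-shuffle, from bottom half): 10 ← 40
So the item at position 25 came from original position 40.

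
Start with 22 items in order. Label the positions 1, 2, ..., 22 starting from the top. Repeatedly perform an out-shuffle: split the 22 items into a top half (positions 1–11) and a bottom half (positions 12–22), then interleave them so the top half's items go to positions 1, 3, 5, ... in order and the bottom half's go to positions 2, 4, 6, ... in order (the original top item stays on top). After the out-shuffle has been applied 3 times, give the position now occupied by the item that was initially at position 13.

13

Track the item's position through each out-shuffle:
13 → 4 → 7 → 13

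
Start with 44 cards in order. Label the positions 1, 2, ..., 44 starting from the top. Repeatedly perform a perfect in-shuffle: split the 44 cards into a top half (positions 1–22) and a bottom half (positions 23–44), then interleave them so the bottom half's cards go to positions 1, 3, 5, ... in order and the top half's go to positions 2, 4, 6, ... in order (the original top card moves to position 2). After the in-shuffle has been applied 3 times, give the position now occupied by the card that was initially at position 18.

9

Track the card's position through each in-shuffle:
18 → 36 → 27 → 9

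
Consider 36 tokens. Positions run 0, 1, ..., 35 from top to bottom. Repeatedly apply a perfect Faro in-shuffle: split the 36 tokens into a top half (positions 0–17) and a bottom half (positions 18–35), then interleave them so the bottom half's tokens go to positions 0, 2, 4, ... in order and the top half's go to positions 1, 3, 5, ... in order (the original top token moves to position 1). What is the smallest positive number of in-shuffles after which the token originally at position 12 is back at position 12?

Follow position 12 under repeated in-shuffles:
12 → 25 → 14 → 29 → 22 → 8 → 17 → 35 → ... → 12 (length 36)
It first returns after 36 in-shuffles.

36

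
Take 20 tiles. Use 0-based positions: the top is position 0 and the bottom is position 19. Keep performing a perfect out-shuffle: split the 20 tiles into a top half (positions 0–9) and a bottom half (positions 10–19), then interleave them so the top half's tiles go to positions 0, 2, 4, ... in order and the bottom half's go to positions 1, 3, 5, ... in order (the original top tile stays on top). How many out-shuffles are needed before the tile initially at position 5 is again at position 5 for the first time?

18

Follow position 5 under repeated out-shuffles:
5 → 10 → 1 → 2 → 4 → 8 → 16 → 13 → 7 → 14 → 9 → 18 → 17 → 15 → 11 → 3 → 6 → 12 → 5
It first returns after 18 out-shuffles.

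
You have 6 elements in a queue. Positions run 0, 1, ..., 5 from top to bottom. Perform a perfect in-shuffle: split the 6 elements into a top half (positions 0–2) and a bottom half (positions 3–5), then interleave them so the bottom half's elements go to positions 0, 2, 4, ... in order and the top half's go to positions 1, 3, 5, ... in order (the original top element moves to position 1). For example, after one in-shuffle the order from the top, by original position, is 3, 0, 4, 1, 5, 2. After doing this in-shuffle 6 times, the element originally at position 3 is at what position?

3

Track the element's position through each in-shuffle:
3 → 0 → 1 → 3 → 0 → 1 → 3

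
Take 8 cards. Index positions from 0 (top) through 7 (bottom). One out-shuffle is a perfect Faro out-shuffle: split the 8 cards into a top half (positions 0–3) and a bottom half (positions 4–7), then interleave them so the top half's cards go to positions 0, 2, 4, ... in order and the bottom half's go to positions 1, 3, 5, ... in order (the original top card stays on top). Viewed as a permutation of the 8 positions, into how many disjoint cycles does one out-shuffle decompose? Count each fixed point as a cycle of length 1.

4

Trace each unvisited position around until it returns:
(0) (1 2 4) (3 6 5) (7)
4 cycles in total.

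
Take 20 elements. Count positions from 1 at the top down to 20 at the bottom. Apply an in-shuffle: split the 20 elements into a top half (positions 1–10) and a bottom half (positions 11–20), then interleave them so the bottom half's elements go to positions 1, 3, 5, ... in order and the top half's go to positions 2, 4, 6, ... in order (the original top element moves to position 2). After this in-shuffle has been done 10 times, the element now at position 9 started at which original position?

15

Work backwards from position 9, undoing one in-shuffle at a time:
9 ← 15 ← 18 ← 9 ← 15 ← 18 ← 9 ← 15 ← 18 ← 9 ← 15
So the element now at position 9 started at position 15.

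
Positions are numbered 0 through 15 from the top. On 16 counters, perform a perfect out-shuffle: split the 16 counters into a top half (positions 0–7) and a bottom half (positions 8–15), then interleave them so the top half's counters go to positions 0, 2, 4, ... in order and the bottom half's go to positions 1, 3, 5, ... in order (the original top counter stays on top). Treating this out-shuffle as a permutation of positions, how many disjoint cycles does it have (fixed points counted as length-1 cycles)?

6

Trace each unvisited position around until it returns:
(0) (1 2 4 8) (3 6 12 9) (5 10) (7 14 13 11) (15)
6 cycles in total.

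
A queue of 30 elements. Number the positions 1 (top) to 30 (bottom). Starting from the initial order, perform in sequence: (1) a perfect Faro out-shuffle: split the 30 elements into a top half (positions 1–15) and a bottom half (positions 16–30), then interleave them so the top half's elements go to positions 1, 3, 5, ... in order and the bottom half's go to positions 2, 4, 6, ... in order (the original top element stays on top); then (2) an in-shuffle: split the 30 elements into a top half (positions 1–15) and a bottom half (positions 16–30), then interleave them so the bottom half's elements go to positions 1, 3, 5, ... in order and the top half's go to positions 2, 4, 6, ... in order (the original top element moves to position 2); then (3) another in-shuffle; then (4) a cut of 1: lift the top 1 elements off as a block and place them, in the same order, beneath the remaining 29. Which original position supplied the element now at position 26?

Undo the operations in reverse order, starting from position 26:
  undo op 4 (cut 1): 26 ← 27
  undo op 3 (in-shuffle, from bottom half): 27 ← 29
  undo op 2 (in-shuffle, from bottom half): 29 ← 30
  undo op 1 (out-shuffle, from bottom half): 30 ← 30
So the element at position 26 came from original position 30.

30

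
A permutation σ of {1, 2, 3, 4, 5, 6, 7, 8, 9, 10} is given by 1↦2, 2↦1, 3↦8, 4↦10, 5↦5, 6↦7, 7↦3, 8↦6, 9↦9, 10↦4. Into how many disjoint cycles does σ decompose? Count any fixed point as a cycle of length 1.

5

Cycle decomposition: (1 2) (3 8 6 7) (4 10) (5) (9).
5 cycles.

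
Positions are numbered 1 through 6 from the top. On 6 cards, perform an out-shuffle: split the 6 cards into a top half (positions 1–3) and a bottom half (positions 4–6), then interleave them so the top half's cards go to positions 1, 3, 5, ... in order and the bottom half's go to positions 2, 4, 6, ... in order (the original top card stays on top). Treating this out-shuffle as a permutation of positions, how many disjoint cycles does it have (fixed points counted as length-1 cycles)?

Trace each unvisited position around until it returns:
(1) (2 3 5 4) (6)
3 cycles in total.

3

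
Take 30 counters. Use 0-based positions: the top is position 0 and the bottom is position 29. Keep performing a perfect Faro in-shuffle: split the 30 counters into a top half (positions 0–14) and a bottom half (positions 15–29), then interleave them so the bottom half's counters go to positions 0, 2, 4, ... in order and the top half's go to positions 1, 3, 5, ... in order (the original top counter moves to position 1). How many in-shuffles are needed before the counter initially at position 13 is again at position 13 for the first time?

Follow position 13 under repeated in-shuffles:
13 → 27 → 24 → 18 → 6 → 13
It first returns after 5 in-shuffles.

5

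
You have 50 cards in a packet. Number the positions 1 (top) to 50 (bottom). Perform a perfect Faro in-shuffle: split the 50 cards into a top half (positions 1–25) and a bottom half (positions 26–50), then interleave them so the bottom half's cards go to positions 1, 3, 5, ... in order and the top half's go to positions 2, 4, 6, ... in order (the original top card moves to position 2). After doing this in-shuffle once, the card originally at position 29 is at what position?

Track the card's position through each in-shuffle:
29 → 7

7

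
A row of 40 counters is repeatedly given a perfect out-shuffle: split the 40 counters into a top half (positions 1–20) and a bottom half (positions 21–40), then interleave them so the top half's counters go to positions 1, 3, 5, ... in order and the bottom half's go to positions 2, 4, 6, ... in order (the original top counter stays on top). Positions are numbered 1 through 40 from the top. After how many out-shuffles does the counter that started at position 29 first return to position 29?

Follow position 29 under repeated out-shuffles:
29 → 18 → 35 → 30 → 20 → 39 → 38 → 36 → 32 → 24 → 8 → 15 → 29
It first returns after 12 out-shuffles.

12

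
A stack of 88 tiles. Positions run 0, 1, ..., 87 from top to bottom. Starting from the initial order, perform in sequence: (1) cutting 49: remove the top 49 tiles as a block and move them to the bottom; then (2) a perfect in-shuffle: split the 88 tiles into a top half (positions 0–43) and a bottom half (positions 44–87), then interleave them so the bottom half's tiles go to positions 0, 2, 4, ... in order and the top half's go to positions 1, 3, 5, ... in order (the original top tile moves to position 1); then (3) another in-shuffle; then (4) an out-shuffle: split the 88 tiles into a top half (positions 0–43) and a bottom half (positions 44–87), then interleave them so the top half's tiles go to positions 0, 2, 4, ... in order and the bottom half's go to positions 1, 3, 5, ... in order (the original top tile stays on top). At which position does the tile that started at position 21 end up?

43

Track the tile from position 21 forward through each operation:
  after op 1 (cut 49): 21 → 60
  after op 2 (in-shuffle): 60 → 32
  after op 3 (in-shuffle): 32 → 65
  after op 4 (out-shuffle): 65 → 43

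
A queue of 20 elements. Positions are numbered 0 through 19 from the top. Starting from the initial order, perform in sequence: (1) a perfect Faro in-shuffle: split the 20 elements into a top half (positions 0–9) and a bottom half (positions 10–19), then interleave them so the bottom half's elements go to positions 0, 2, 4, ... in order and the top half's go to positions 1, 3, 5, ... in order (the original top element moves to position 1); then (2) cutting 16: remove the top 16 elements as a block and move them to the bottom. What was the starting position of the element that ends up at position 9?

2

Undo the operations in reverse order, starting from position 9:
  undo op 2 (cut 16): 9 ← 5
  undo op 1 (in-shuffle, from top half): 5 ← 2
So the element at position 9 came from original position 2.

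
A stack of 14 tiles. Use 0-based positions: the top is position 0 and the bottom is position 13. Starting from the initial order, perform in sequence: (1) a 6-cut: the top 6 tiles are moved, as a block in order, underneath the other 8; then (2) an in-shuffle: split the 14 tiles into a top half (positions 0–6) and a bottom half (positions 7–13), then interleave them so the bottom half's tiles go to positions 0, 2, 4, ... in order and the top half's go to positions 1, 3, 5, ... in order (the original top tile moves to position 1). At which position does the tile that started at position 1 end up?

Track the tile from position 1 forward through each operation:
  after op 1 (cut 6): 1 → 9
  after op 2 (in-shuffle): 9 → 4

4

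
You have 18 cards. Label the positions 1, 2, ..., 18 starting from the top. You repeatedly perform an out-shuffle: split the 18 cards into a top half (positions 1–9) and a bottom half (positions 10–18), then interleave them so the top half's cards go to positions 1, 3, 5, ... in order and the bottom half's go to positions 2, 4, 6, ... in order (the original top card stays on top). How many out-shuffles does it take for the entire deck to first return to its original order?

8

The out-shuffle permutes the 18 positions with cycle lengths [1, 1, 8, 8].
Every card is home exactly when every cycle has completed a whole number of laps, i.e. after lcm(1, 8) = 8 out-shuffles.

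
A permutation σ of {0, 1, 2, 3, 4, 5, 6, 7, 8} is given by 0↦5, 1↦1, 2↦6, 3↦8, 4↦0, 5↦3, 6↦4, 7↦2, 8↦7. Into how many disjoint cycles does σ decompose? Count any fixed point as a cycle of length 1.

2

Cycle decomposition: (0 5 3 8 7 2 6 4) (1).
2 cycles.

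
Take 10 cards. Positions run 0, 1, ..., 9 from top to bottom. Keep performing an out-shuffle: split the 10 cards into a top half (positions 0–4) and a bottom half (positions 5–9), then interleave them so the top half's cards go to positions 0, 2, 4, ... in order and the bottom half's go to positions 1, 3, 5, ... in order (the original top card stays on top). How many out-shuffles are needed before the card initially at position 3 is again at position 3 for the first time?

Follow position 3 under repeated out-shuffles:
3 → 6 → 3
It first returns after 2 out-shuffles.

2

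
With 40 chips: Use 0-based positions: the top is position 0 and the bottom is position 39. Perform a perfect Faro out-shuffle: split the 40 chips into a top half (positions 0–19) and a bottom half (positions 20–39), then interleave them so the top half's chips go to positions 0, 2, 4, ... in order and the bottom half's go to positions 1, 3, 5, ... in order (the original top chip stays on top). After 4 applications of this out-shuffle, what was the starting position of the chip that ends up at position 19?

Work backwards from position 19, undoing one out-shuffle at a time:
19 ← 29 ← 34 ← 17 ← 28
So the chip now at position 19 started at position 28.

28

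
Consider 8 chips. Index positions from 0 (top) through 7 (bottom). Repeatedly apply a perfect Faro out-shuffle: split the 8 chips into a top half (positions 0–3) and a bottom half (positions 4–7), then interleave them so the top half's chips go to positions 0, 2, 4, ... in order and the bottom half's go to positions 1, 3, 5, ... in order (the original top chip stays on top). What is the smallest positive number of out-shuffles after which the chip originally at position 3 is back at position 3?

Follow position 3 under repeated out-shuffles:
3 → 6 → 5 → 3
It first returns after 3 out-shuffles.

3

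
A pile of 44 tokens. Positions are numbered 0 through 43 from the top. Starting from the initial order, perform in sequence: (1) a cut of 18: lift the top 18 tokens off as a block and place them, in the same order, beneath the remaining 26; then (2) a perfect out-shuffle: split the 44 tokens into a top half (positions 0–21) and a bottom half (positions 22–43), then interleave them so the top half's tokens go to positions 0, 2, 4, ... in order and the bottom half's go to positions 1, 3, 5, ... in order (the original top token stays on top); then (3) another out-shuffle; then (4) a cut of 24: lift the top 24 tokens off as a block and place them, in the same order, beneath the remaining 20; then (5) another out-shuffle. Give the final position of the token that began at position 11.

35

Track the token from position 11 forward through each operation:
  after op 1 (cut 18): 11 → 37
  after op 2 (out-shuffle): 37 → 31
  after op 3 (out-shuffle): 31 → 19
  after op 4 (cut 24): 19 → 39
  after op 5 (out-shuffle): 39 → 35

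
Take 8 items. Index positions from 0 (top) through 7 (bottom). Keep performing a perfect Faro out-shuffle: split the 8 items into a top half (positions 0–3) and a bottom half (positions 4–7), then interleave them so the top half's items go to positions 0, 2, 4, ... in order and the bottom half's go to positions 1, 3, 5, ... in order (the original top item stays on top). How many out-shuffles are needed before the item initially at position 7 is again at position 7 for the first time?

1

Position 7 is fixed by the out-shuffle; it is already back after 1 application.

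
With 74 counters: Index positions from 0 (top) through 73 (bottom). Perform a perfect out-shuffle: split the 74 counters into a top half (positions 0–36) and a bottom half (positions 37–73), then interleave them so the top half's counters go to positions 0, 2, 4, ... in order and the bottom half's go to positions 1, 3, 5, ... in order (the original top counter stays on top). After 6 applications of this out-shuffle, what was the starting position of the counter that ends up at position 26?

Work backwards from position 26, undoing one out-shuffle at a time:
26 ← 13 ← 43 ← 58 ← 29 ← 51 ← 62
So the counter now at position 26 started at position 62.

62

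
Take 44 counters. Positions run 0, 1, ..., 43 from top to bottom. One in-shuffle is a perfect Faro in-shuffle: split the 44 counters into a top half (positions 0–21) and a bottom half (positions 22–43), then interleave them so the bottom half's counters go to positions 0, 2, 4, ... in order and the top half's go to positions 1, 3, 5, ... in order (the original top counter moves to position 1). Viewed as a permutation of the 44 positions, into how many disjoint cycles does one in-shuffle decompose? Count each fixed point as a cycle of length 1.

7

Trace each unvisited position around until it returns:
(0 1 3 7 15 31 ... len 12) (2 5 11 23) (4 9 19 39 34 24) (6 13 27 10 21 43 ... len 12) (8 17 35 26) (14 29) (20 41 38 32)
7 cycles in total.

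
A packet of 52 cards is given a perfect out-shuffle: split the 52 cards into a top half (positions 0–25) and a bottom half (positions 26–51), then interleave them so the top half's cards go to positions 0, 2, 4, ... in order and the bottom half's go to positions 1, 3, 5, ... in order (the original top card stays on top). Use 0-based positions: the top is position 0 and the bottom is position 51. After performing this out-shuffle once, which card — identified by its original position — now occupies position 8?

Work backwards from position 8, undoing one out-shuffle at a time:
8 ← 4
So the card now at position 8 started at position 4.

4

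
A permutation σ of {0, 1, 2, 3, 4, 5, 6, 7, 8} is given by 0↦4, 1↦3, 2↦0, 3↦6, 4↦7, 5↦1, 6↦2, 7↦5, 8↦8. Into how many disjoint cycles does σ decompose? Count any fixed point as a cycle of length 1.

2

Cycle decomposition: (0 4 7 5 1 3 6 2) (8).
2 cycles.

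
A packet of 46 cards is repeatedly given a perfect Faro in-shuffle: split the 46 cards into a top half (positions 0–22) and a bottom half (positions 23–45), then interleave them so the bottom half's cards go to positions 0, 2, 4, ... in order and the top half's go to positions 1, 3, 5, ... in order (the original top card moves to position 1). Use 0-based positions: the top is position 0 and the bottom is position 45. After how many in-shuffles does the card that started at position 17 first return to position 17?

Follow position 17 under repeated in-shuffles:
17 → 35 → 24 → 2 → 5 → 11 → 23 → 0 → ... → 17 (length 23)
It first returns after 23 in-shuffles.

23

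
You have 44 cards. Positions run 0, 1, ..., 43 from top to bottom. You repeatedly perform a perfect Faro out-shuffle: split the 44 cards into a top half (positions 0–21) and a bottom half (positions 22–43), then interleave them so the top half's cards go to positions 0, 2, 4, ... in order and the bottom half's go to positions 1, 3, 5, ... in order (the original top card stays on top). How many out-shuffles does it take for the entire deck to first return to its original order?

The out-shuffle permutes the 44 positions with cycle lengths [1, 1, 14, 14, 14].
Every card is home exactly when every cycle has completed a whole number of laps, i.e. after lcm(1, 14) = 14 out-shuffles.

14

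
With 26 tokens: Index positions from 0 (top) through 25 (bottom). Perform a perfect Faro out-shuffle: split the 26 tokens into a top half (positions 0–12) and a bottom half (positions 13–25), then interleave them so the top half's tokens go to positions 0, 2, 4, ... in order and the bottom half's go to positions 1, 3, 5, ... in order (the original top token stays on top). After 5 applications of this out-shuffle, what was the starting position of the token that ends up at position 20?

10

Work backwards from position 20, undoing one out-shuffle at a time:
20 ← 10 ← 5 ← 15 ← 20 ← 10
So the token now at position 20 started at position 10.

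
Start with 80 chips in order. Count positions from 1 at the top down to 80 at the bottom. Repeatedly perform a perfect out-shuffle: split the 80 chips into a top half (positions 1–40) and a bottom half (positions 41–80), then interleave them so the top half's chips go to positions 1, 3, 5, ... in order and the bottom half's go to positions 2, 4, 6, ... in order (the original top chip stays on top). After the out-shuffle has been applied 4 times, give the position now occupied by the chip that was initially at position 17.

20

Track the chip's position through each out-shuffle:
17 → 33 → 65 → 50 → 20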